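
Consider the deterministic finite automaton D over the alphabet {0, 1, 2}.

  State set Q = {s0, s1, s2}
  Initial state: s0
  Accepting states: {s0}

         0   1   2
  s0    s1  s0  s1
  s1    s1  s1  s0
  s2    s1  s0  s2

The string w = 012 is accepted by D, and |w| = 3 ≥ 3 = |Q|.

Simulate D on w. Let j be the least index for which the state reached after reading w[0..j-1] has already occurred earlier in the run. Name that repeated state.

State sequence: s0 -0-> s1 -1-> s1 -2-> s0
First repeat at step 2: s1 was already visited.

The earliest repeat is at step j = 2: D is in s1, which it already visited at step i = 1.
The DFA has 3 states, so the proof of the pumping lemma guarantees a repeated state among the first 3+1 visited; the segment between the two visits is the pumpable y.

s1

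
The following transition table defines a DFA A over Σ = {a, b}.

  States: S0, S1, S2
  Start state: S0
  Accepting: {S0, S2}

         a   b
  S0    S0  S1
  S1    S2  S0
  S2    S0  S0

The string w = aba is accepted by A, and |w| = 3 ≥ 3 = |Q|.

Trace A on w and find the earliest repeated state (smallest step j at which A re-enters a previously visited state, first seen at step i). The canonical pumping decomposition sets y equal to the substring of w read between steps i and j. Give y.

a

Run of A on w = a b a:
  step 0: S0  (start)
  step 1: S0  (read a: S0→S0)   ← first repeat (S0 seen earlier)
  step 2: S1  (read b: S0→S1)
  step 3: S2  (read a: S1→S2)

So i = 0, j = 1, giving x = w[0:0] = ε, y = w[0:1] = a, z = w[1:3] = ba.
Check: |xy| = 1 ≤ 3 and |y| = 1 ≥ 1. Reading y takes A from S0 back to S0, so every xyⁱz is accepted.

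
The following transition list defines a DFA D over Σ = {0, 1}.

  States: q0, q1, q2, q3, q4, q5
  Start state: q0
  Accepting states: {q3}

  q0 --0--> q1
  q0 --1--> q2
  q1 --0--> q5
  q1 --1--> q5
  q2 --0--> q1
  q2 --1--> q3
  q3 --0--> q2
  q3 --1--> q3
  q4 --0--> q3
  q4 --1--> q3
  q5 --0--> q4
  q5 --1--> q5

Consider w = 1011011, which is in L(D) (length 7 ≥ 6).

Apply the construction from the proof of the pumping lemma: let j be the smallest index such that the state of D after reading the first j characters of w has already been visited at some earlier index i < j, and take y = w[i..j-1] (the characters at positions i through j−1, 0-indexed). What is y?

State sequence: q0 -1-> q2 -0-> q1 -1-> q5 -1-> q5 -0-> q4 -1-> q3 -1-> q3
First repeat at step 4: q5 was already visited.

So i = 3, j = 4, giving x = w[0:3] = 101, y = w[3:4] = 1, z = w[4:7] = 011.
Check: |xy| = 4 ≤ 6 and |y| = 1 ≥ 1. Reading y takes D from q5 back to q5, so every xyⁱz is accepted.

1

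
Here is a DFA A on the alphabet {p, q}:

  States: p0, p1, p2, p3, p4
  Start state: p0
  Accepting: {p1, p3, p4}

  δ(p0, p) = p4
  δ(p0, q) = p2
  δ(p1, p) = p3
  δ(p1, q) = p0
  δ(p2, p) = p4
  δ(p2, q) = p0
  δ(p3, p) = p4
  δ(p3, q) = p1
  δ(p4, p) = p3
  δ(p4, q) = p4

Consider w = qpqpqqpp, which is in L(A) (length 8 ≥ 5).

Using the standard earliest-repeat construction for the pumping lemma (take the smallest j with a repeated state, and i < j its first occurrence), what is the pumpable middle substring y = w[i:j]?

q

Run of A on w = q p q p q q p p:
  step 0: p0  (start)
  step 1: p2  (read q: p0→p2)
  step 2: p4  (read p: p2→p4)
  step 3: p4  (read q: p4→p4)   ← first repeat (p4 seen earlier)
  step 4: p3  (read p: p4→p3)
  step 5: p1  (read q: p3→p1)
  step 6: p0  (read q: p1→p0)
  step 7: p4  (read p: p0→p4)
  step 8: p3  (read p: p4→p3)

So i = 2, j = 3, giving x = w[0:2] = qp, y = w[2:3] = q, z = w[3:8] = pqqpp.
Check: |xy| = 3 ≤ 5 and |y| = 1 ≥ 1. Reading y takes A from p4 back to p4, so every xyⁱz is accepted.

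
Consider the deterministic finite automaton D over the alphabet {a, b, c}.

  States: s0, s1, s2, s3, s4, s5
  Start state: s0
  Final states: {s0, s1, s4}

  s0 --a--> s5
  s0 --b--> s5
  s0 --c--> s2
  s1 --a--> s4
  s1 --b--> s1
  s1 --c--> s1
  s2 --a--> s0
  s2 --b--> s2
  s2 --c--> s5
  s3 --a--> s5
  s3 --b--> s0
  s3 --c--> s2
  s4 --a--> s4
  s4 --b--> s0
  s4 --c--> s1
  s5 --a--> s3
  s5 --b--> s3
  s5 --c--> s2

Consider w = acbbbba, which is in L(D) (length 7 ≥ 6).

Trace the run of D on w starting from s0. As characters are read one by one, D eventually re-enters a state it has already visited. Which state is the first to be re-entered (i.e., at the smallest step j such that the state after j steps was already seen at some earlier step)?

State sequence: s0 -a-> s5 -c-> s2 -b-> s2 -b-> s2 -b-> s2 -b-> s2 -a-> s0
First repeat at step 3: s2 was already visited.

The earliest repeat is at step j = 3: D is in s2, which it already visited at step i = 2.
Pumping length from the standard proof: p = 6 (the number of states). The repeated state found above gives |xy| = j ≤ 6 and |y| = j − i ≥ 1.

s2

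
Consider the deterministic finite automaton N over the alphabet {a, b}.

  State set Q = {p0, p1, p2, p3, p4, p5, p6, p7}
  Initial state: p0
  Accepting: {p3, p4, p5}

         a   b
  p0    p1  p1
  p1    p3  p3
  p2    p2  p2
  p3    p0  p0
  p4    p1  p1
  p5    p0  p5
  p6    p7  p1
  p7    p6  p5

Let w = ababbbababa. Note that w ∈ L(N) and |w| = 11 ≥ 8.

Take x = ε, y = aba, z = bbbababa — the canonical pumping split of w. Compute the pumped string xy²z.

abaababbbababa

xy^2z = ε·aba·aba·bbbababa = abaababbbababa.
Reading y = aba takes N from p0 back to p0, so after x·y·y the machine is still in p0, and z then leads to the accepting state p3. Hence abaababbbababa ∈ L(N).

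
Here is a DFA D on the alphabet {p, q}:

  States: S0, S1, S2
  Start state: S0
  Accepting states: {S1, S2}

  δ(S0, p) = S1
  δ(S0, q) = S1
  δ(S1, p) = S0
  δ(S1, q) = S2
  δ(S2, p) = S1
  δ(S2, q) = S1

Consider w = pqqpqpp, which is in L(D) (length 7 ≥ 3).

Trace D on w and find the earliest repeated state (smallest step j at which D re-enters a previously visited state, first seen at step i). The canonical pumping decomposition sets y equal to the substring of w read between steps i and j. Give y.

State sequence: S0 -p-> S1 -q-> S2 -q-> S1 -p-> S0 -q-> S1 -p-> S0 -p-> S1
First repeat at step 3: S1 was already visited.

So i = 1, j = 3, giving x = w[0:1] = p, y = w[1:3] = qq, z = w[3:7] = pqpp.
Check: |xy| = 3 ≤ 3 and |y| = 2 ≥ 1. Reading y takes D from S1 back to S1, so every xyⁱz is accepted.

qq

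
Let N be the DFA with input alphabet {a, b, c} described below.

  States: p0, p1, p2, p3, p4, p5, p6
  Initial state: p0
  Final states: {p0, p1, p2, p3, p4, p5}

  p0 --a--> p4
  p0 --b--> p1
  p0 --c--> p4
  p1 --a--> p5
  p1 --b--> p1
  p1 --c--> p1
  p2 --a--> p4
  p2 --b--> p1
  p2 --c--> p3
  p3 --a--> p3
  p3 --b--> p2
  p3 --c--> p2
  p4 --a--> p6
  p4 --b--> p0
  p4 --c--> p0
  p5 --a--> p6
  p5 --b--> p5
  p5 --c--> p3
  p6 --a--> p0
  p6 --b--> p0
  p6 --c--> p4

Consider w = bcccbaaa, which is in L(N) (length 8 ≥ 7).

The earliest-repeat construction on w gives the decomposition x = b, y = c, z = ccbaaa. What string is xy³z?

xy^3z = b·c·c·c·ccbaaa = bcccccbaaa.
Reading y = c takes N from p1 back to p1, so after x·y·y·y the machine is still in p1, and z then leads to the accepting state p0. Hence bcccccbaaa ∈ L(N).

bcccccbaaa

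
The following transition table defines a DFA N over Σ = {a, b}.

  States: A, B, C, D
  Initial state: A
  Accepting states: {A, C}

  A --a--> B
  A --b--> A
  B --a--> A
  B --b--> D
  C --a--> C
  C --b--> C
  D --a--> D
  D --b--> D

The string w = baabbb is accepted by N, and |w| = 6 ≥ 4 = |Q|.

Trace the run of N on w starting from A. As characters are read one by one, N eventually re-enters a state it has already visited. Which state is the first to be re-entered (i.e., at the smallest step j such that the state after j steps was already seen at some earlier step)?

A

State sequence: A -b-> A -a-> B -a-> A -b-> A -b-> A -b-> A
First repeat at step 1: A was already visited.

The earliest repeat is at step j = 1: N is in A, which it already visited at step i = 0.
With |Q| = 4, pigeonhole forces a state repeat no later than step 4; the substring read between the first and second visits to that state can be pumped.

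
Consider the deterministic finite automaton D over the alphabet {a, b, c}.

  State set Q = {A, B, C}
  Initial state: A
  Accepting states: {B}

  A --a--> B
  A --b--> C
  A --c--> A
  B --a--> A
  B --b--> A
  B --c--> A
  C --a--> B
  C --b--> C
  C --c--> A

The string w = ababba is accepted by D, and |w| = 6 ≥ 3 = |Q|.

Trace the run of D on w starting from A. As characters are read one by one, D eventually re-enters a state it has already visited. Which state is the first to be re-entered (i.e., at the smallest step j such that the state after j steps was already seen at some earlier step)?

A

State sequence: A -a-> B -b-> A -a-> B -b-> A -b-> C -a-> B
First repeat at step 2: A was already visited.

The earliest repeat is at step j = 2: D is in A, which it already visited at step i = 0.
The DFA has 3 states, so the proof of the pumping lemma guarantees a repeated state among the first 3+1 visited; the segment between the two visits is the pumpable y.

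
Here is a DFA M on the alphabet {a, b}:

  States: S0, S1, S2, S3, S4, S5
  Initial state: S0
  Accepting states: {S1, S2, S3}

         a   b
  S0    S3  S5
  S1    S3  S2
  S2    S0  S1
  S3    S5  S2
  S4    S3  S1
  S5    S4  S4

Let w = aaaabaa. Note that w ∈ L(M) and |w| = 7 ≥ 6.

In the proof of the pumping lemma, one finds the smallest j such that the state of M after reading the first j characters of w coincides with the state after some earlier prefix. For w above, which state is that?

Run of M on w = a a a a b a a:
  step 0: S0  (start)
  step 1: S3  (read a: S0→S3)
  step 2: S5  (read a: S3→S5)
  step 3: S4  (read a: S5→S4)
  step 4: S3  (read a: S4→S3)   ← first repeat (S3 seen earlier)
  step 5: S2  (read b: S3→S2)
  step 6: S0  (read a: S2→S0)
  step 7: S3  (read a: S0→S3)

The earliest repeat is at step j = 4: M is in S3, which it already visited at step i = 1.
The DFA has 6 states, so the proof of the pumping lemma guarantees a repeated state among the first 6+1 visited; the segment between the two visits is the pumpable y.

S3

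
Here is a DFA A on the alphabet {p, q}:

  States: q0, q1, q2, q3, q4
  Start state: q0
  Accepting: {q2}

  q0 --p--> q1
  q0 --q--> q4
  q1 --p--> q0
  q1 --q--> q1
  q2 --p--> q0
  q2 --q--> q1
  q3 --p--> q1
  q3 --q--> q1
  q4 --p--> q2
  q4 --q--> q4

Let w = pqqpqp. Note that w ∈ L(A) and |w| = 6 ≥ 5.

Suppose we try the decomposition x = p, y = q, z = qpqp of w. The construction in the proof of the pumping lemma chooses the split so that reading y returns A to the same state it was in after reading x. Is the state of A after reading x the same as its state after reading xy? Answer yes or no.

yes

State sequence: q0 -p-> q1 -q-> q1

After x (step 1): q1. After xy (step 2): q1.
They match, so y = q drives A around a cycle from q1 back to itself; pumping y any number of times keeps A in q1 before reading z, and xyⁱz ∈ L(A) for every i ≥ 0.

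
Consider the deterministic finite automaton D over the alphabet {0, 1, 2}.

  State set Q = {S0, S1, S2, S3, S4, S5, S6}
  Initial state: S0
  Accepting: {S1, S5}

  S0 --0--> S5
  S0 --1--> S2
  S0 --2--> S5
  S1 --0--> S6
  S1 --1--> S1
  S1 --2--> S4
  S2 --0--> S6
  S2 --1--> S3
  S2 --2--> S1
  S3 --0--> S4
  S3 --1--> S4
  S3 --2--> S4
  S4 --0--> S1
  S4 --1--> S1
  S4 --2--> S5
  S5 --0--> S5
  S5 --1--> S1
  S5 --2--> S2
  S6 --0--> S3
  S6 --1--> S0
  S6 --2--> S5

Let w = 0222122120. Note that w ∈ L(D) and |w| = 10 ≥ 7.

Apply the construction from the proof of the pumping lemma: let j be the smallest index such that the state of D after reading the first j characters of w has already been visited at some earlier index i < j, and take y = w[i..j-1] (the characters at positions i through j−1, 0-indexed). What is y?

21

State sequence: S0 -0-> S5 -2-> S2 -2-> S1 -2-> S4 -1-> S1 -2-> S4 -2-> S5 -1-> S1 -2-> S4 -0-> S1
First repeat at step 5: S1 was already visited.

So i = 3, j = 5, giving x = w[0:3] = 022, y = w[3:5] = 21, z = w[5:10] = 22120.
Check: |xy| = 5 ≤ 7 and |y| = 2 ≥ 1. Reading y takes D from S1 back to S1, so every xyⁱz is accepted.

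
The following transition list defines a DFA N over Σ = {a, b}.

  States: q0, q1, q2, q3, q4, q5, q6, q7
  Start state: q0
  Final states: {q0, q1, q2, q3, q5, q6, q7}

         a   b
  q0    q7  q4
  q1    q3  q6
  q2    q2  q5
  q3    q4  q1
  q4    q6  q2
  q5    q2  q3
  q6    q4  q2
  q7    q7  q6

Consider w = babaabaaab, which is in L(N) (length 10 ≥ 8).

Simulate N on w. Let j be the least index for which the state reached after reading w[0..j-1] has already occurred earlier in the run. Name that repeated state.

Run of N on w = b a b a a b a a a b:
  step 0: q0  (start)
  step 1: q4  (read b: q0→q4)
  step 2: q6  (read a: q4→q6)
  step 3: q2  (read b: q6→q2)
  step 4: q2  (read a: q2→q2)   ← first repeat (q2 seen earlier)
  step 5: q2  (read a: q2→q2)
  step 6: q5  (read b: q2→q5)
  step 7: q2  (read a: q5→q2)
  step 8: q2  (read a: q2→q2)
  step 9: q2  (read a: q2→q2)
  step 10: q5  (read b: q2→q5)

The earliest repeat is at step j = 4: N is in q2, which it already visited at step i = 3.

q2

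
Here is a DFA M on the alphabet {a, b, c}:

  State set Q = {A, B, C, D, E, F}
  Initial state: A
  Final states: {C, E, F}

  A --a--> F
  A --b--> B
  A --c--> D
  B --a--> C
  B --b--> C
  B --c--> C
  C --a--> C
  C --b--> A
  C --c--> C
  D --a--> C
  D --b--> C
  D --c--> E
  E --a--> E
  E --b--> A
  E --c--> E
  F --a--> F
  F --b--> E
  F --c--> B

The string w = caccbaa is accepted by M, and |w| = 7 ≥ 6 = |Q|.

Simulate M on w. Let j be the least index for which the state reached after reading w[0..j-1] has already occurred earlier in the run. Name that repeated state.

State sequence: A -c-> D -a-> C -c-> C -c-> C -b-> A -a-> F -a-> F
First repeat at step 3: C was already visited.

The earliest repeat is at step j = 3: M is in C, which it already visited at step i = 2.
Pumping length from the standard proof: p = 6 (the number of states). The repeated state found above gives |xy| = j ≤ 6 and |y| = j − i ≥ 1.

C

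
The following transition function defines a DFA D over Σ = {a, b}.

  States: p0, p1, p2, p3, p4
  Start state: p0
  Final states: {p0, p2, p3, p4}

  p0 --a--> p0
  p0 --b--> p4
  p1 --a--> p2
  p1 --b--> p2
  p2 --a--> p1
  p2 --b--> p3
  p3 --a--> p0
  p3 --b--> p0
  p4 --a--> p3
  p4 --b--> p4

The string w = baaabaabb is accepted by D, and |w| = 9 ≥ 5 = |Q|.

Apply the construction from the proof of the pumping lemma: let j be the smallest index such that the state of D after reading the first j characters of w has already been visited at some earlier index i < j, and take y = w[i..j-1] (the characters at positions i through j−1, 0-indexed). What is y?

baa

State sequence: p0 -b-> p4 -a-> p3 -a-> p0 -a-> p0 -b-> p4 -a-> p3 -a-> p0 -b-> p4 -b-> p4
First repeat at step 3: p0 was already visited.

So i = 0, j = 3, giving x = w[0:0] = ε, y = w[0:3] = baa, z = w[3:9] = abaabb.
Check: |xy| = 3 ≤ 5 and |y| = 3 ≥ 1. Reading y takes D from p0 back to p0, so every xyⁱz is accepted.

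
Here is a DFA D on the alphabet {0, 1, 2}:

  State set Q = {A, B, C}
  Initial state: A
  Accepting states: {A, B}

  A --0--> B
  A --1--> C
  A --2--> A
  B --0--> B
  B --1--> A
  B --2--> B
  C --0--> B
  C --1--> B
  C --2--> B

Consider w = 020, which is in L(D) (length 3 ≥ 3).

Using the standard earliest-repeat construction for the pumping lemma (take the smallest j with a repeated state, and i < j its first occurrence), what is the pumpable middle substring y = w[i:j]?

Run of D on w = 0 2 0:
  step 0: A  (start)
  step 1: B  (read 0: A→B)
  step 2: B  (read 2: B→B)   ← first repeat (B seen earlier)
  step 3: B  (read 0: B→B)

So i = 1, j = 2, giving x = w[0:1] = 0, y = w[1:2] = 2, z = w[2:3] = 0.
Check: |xy| = 2 ≤ 3 and |y| = 1 ≥ 1. Reading y takes D from B back to B, so every xyⁱz is accepted.
The DFA has 3 states, so the proof of the pumping lemma guarantees a repeated state among the first 3+1 visited; the segment between the two visits is the pumpable y.

2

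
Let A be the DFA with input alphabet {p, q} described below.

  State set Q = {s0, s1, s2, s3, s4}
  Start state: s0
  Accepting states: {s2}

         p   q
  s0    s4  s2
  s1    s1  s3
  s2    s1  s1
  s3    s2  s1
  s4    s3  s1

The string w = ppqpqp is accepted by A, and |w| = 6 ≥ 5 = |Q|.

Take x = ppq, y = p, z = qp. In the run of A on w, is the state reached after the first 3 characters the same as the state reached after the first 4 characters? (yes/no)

yes

Run of A on the first 4 characters of w = p p q p:
  step 0: s0  (start)
  step 1: s4  (read p: s0→s4)
  step 2: s3  (read p: s4→s3)
  step 3: s1  (read q: s3→s1)
  step 4: s1  (read p: s1→s1)

After x (step 3): s1. After xy (step 4): s1.
They match, so y = p drives A around a cycle from s1 back to itself; pumping y any number of times keeps A in s1 before reading z, and xyⁱz ∈ L(A) for every i ≥ 0.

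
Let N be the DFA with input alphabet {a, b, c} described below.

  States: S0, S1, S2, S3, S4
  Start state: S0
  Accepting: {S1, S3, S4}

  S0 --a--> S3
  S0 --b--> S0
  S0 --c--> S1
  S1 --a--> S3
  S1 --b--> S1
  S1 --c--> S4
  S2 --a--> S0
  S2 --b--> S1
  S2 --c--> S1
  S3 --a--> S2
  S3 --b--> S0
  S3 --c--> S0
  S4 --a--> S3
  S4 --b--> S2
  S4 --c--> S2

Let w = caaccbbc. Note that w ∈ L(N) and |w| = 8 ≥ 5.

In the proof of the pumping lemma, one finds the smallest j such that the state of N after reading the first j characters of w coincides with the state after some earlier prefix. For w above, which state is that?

S1

State sequence: S0 -c-> S1 -a-> S3 -a-> S2 -c-> S1 -c-> S4 -b-> S2 -b-> S1 -c-> S4
First repeat at step 4: S1 was already visited.

The earliest repeat is at step j = 4: N is in S1, which it already visited at step i = 1.
The DFA has 5 states, so the proof of the pumping lemma guarantees a repeated state among the first 5+1 visited; the segment between the two visits is the pumpable y.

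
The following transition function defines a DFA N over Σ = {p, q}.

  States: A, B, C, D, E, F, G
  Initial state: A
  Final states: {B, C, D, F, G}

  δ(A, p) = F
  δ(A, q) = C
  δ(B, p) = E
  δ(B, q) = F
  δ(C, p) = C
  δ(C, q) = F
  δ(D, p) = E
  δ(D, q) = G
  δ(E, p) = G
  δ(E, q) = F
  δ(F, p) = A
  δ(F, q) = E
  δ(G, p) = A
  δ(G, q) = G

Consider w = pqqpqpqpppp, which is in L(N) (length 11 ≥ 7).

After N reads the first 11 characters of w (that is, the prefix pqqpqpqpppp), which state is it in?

Run of N on the first 11 characters of w = p q q p q p q p p p p:
  step 0: A  (start)
  step 1: F  (read p: A→F)
  step 2: E  (read q: F→E)
  step 3: F  (read q: E→F)
  step 4: A  (read p: F→A)
  step 5: C  (read q: A→C)
  step 6: C  (read p: C→C)
  step 7: F  (read q: C→F)
  step 8: A  (read p: F→A)
  step 9: F  (read p: A→F)
  step 10: A  (read p: F→A)
  step 11: F  (read p: A→F)

After reading 11 characters, N is in state F.

F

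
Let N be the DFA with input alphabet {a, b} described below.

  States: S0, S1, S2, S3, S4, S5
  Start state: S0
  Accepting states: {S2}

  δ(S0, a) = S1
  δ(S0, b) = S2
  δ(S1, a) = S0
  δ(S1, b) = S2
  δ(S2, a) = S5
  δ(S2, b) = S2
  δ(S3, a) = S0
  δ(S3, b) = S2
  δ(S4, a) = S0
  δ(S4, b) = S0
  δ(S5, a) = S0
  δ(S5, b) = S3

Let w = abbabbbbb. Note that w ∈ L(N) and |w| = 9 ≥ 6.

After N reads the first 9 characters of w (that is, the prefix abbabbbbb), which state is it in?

State sequence: S0 -a-> S1 -b-> S2 -b-> S2 -a-> S5 -b-> S3 -b-> S2 -b-> S2 -b-> S2 -b-> S2

After reading 9 characters, N is in state S2.
(This kind of state-tracing is the core of the pumping-lemma construction: with 6 states, pigeonhole forces a repeat within the first 6 steps.)

S2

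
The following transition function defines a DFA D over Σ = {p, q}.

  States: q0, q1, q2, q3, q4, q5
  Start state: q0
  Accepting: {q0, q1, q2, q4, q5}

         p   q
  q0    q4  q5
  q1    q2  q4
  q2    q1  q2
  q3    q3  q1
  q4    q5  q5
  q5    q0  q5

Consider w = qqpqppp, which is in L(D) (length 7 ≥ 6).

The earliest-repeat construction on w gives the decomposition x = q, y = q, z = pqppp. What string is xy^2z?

xy^2z = q·q·q·pqppp = qqqpqppp.
Reading y = q takes D from q5 back to q5, so after x·y·y the machine is still in q5, and z then leads to the accepting state q5. Hence qqqpqppp ∈ L(D).

qqqpqppp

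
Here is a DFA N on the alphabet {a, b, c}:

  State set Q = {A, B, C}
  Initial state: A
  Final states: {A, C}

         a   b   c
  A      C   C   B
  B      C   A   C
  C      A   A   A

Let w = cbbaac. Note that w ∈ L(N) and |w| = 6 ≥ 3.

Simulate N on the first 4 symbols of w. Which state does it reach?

State sequence: A -c-> B -b-> A -b-> C -a-> A

After reading 4 characters, N is in state A.
(This kind of state-tracing is the core of the pumping-lemma construction: with 3 states, pigeonhole forces a repeat within the first 3 steps.)

A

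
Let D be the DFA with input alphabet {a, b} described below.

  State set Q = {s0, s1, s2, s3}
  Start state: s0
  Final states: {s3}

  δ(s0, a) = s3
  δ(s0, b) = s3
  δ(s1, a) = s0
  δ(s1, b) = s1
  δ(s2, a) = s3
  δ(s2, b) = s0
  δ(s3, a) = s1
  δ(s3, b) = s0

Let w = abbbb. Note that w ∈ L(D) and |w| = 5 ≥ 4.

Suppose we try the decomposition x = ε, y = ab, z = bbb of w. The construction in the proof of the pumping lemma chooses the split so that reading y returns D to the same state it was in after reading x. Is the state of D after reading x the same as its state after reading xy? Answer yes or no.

yes

State sequence: s0 -a-> s3 -b-> s0

After x (step 0): s0. After xy (step 2): s0.
They match, so y = ab drives D around a cycle from s0 back to itself; pumping y any number of times keeps D in s0 before reading z, and xyⁱz ∈ L(D) for every i ≥ 0.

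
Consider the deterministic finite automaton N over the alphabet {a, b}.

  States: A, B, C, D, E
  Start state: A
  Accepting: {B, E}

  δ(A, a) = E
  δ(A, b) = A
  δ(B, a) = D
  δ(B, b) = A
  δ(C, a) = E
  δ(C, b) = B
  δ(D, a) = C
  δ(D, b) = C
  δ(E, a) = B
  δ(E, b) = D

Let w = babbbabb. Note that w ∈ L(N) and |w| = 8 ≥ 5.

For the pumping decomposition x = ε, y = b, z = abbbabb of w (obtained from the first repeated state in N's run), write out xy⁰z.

xy⁰z = xz = ε·abbbabb = abbbabb.
Reading y = b takes N from A back to A, so after x the machine is still in A, and z then leads to the accepting state B. Hence abbbabb ∈ L(N).

abbbabb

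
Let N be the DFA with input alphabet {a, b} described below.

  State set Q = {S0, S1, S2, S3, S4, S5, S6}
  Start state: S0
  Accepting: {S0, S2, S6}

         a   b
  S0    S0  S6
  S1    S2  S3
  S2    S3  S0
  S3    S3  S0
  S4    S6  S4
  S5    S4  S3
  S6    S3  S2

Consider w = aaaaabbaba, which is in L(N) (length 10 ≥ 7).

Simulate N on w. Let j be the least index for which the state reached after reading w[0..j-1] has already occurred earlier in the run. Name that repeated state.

Run of N on w = a a a a a b b a b a:
  step 0: S0  (start)
  step 1: S0  (read a: S0→S0)   ← first repeat (S0 seen earlier)
  step 2: S0  (read a: S0→S0)
  step 3: S0  (read a: S0→S0)
  step 4: S0  (read a: S0→S0)
  step 5: S0  (read a: S0→S0)
  step 6: S6  (read b: S0→S6)
  step 7: S2  (read b: S6→S2)
  step 8: S3  (read a: S2→S3)
  step 9: S0  (read b: S3→S0)
  step 10: S0  (read a: S0→S0)

The earliest repeat is at step j = 1: N is in S0, which it already visited at step i = 0.
Since N has 7 states, any run of length ≥ 7 visits 7+1 states, so by pigeonhole some state repeats within the first 7 steps — that repeat gives the pumpable loop.

S0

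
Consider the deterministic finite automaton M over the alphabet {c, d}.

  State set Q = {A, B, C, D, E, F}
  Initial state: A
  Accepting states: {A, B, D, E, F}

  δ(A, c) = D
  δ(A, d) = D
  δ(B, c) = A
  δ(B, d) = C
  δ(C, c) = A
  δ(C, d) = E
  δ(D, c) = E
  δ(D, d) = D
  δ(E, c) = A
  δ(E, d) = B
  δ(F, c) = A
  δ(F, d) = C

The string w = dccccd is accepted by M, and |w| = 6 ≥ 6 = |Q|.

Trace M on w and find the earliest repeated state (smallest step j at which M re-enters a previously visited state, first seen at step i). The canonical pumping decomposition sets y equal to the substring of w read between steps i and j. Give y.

dcc

State sequence: A -d-> D -c-> E -c-> A -c-> D -c-> E -d-> B
First repeat at step 3: A was already visited.

So i = 0, j = 3, giving x = w[0:0] = ε, y = w[0:3] = dcc, z = w[3:6] = ccd.
Check: |xy| = 3 ≤ 6 and |y| = 3 ≥ 1. Reading y takes M from A back to A, so every xyⁱz is accepted.
Pumping length from the standard proof: p = 6 (the number of states). The repeated state found above gives |xy| = j ≤ 6 and |y| = j − i ≥ 1.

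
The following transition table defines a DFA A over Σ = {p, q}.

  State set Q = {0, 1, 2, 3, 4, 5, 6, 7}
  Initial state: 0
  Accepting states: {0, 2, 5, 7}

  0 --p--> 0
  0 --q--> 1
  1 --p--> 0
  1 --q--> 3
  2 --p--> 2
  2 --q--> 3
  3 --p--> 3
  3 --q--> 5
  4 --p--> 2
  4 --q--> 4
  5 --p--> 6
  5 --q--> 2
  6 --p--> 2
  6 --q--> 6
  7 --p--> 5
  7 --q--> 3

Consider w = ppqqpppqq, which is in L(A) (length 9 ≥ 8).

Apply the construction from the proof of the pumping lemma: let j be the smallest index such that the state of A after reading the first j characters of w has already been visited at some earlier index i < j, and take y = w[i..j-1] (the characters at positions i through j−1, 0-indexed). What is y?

p

State sequence: 0 -p-> 0 -p-> 0 -q-> 1 -q-> 3 -p-> 3 -p-> 3 -p-> 3 -q-> 5 -q-> 2
First repeat at step 1: 0 was already visited.

So i = 0, j = 1, giving x = w[0:0] = ε, y = w[0:1] = p, z = w[1:9] = pqqpppqq.
Check: |xy| = 1 ≤ 8 and |y| = 1 ≥ 1. Reading y takes A from 0 back to 0, so every xyⁱz is accepted.
Pumping length from the standard proof: p = 8 (the number of states). The repeated state found above gives |xy| = j ≤ 8 and |y| = j − i ≥ 1.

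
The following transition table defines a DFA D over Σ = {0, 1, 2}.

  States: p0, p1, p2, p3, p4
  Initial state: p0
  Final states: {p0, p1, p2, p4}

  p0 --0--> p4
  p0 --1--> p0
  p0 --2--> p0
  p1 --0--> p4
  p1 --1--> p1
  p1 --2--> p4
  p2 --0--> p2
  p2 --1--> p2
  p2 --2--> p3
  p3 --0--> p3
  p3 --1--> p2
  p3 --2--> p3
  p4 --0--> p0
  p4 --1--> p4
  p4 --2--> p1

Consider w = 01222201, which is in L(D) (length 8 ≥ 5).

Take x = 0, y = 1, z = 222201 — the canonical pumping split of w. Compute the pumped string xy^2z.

xy^2z = 0·1·1·222201 = 011222201.
Reading y = 1 takes D from p4 back to p4, so after x·y·y the machine is still in p4, and z then leads to the accepting state p0. Hence 011222201 ∈ L(D).

011222201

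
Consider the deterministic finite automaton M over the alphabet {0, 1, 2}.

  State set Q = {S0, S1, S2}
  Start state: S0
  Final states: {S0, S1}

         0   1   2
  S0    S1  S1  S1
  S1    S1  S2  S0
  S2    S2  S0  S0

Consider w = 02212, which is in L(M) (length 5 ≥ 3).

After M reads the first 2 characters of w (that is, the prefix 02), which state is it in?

S0

State sequence: S0 -0-> S1 -2-> S0

After reading 2 characters, M is in state S0.
(This kind of state-tracing is the core of the pumping-lemma construction: with 3 states, pigeonhole forces a repeat within the first 3 steps.)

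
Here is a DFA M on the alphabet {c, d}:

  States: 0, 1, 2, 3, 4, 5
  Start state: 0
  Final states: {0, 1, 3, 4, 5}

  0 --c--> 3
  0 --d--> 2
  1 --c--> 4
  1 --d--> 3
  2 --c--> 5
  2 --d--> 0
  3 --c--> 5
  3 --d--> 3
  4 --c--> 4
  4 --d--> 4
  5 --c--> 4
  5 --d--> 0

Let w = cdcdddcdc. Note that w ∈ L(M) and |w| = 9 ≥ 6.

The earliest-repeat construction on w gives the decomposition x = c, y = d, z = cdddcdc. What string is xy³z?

xy^3z = c·d·d·d·cdddcdc = cdddcdddcdc.
Reading y = d takes M from 3 back to 3, so after x·y·y·y the machine is still in 3, and z then leads to the accepting state 5. Hence cdddcdddcdc ∈ L(M).

cdddcdddcdc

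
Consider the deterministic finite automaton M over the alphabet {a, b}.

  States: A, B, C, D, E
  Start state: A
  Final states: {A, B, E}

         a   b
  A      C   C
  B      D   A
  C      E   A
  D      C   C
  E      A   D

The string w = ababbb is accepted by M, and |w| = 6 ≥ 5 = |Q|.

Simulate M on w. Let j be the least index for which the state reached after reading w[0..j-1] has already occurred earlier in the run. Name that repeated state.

A

State sequence: A -a-> C -b-> A -a-> C -b-> A -b-> C -b-> A
First repeat at step 2: A was already visited.

The earliest repeat is at step j = 2: M is in A, which it already visited at step i = 0.
Pumping length from the standard proof: p = 5 (the number of states). The repeated state found above gives |xy| = j ≤ 5 and |y| = j − i ≥ 1.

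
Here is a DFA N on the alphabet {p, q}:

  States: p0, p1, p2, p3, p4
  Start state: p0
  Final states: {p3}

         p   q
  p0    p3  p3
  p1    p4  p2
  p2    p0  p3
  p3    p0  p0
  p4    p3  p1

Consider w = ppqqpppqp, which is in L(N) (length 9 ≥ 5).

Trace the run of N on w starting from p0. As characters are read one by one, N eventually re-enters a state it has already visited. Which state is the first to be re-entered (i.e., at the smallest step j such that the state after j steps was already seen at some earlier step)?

p0

Run of N on w = p p q q p p p q p:
  step 0: p0  (start)
  step 1: p3  (read p: p0→p3)
  step 2: p0  (read p: p3→p0)   ← first repeat (p0 seen earlier)
  step 3: p3  (read q: p0→p3)
  step 4: p0  (read q: p3→p0)
  step 5: p3  (read p: p0→p3)
  step 6: p0  (read p: p3→p0)
  step 7: p3  (read p: p0→p3)
  step 8: p0  (read q: p3→p0)
  step 9: p3  (read p: p0→p3)

The earliest repeat is at step j = 2: N is in p0, which it already visited at step i = 0.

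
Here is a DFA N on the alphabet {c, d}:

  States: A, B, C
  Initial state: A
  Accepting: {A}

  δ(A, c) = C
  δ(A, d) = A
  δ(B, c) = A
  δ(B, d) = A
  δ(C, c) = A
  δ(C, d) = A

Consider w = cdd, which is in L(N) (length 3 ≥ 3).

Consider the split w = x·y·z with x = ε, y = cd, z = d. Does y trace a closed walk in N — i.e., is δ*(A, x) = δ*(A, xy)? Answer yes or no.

yes

Run of N on the first 2 characters of w = c d:
  step 0: A  (start)
  step 1: C  (read c: A→C)
  step 2: A  (read d: C→A)

After x (step 0): A. After xy (step 2): A.
They match, so y = cd drives N around a cycle from A back to itself; pumping y any number of times keeps N in A before reading z, and xyⁱz ∈ L(N) for every i ≥ 0.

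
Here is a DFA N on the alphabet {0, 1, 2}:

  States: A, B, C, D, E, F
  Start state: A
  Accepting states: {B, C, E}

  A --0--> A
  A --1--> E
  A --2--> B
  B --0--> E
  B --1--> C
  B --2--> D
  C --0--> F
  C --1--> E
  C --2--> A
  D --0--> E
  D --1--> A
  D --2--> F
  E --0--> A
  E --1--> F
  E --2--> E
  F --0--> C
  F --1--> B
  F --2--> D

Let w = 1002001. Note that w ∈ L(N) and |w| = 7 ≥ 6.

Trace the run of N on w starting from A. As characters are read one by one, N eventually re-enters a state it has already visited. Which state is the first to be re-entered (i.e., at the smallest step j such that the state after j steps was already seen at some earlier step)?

A

Run of N on w = 1 0 0 2 0 0 1:
  step 0: A  (start)
  step 1: E  (read 1: A→E)
  step 2: A  (read 0: E→A)   ← first repeat (A seen earlier)
  step 3: A  (read 0: A→A)
  step 4: B  (read 2: A→B)
  step 5: E  (read 0: B→E)
  step 6: A  (read 0: E→A)
  step 7: E  (read 1: A→E)

The earliest repeat is at step j = 2: N is in A, which it already visited at step i = 0.
Pumping length from the standard proof: p = 6 (the number of states). The repeated state found above gives |xy| = j ≤ 6 and |y| = j − i ≥ 1.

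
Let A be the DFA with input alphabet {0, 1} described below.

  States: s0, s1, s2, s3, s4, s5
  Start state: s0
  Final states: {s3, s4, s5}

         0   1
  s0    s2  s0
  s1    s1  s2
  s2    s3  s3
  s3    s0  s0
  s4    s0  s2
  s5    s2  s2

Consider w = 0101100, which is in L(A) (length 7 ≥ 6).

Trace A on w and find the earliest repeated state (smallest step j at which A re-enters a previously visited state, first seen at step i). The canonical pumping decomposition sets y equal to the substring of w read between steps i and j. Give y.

010

Run of A on w = 0 1 0 1 1 0 0:
  step 0: s0  (start)
  step 1: s2  (read 0: s0→s2)
  step 2: s3  (read 1: s2→s3)
  step 3: s0  (read 0: s3→s0)   ← first repeat (s0 seen earlier)
  step 4: s0  (read 1: s0→s0)
  step 5: s0  (read 1: s0→s0)
  step 6: s2  (read 0: s0→s2)
  step 7: s3  (read 0: s2→s3)

So i = 0, j = 3, giving x = w[0:0] = ε, y = w[0:3] = 010, z = w[3:7] = 1100.
Check: |xy| = 3 ≤ 6 and |y| = 3 ≥ 1. Reading y takes A from s0 back to s0, so every xyⁱz is accepted.
Since A has 6 states, any run of length ≥ 6 visits 6+1 states, so by pigeonhole some state repeats within the first 6 steps — that repeat gives the pumpable loop.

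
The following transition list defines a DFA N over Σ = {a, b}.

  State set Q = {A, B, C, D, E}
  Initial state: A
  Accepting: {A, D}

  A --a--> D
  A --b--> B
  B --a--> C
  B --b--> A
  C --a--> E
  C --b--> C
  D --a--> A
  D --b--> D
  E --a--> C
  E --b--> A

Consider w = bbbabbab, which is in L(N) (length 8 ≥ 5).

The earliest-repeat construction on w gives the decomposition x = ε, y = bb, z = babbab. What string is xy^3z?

xy^3z = ε·bb·bb·bb·babbab = bbbbbbbabbab.
Reading y = bb takes N from A back to A, so after x·y·y·y the machine is still in A, and z then leads to the accepting state A. Hence bbbbbbbabbab ∈ L(N).

bbbbbbbabbab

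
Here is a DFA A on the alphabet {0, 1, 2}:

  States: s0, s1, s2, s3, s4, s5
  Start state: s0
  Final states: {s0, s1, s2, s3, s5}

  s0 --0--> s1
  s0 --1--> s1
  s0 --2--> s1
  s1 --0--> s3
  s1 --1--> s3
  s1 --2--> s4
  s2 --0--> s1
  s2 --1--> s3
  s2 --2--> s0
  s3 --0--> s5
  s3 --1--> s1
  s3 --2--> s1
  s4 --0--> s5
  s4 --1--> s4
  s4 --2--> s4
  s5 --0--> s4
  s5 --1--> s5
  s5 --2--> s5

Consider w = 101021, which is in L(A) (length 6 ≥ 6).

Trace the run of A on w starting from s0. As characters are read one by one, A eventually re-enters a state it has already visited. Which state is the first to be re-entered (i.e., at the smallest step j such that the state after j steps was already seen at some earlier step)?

State sequence: s0 -1-> s1 -0-> s3 -1-> s1 -0-> s3 -2-> s1 -1-> s3
First repeat at step 3: s1 was already visited.

The earliest repeat is at step j = 3: A is in s1, which it already visited at step i = 1.
With |Q| = 6, pigeonhole forces a state repeat no later than step 6; the substring read between the first and second visits to that state can be pumped.

s1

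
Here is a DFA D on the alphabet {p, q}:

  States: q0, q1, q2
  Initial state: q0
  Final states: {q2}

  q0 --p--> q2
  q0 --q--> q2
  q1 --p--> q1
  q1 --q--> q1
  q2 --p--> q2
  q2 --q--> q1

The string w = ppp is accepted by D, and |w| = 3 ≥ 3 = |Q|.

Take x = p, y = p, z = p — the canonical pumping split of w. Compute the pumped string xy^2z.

pppp

xy^2z = p·p·p·p = pppp.
Reading y = p takes D from q2 back to q2, so after x·y·y the machine is still in q2, and z then leads to the accepting state q2. Hence pppp ∈ L(D).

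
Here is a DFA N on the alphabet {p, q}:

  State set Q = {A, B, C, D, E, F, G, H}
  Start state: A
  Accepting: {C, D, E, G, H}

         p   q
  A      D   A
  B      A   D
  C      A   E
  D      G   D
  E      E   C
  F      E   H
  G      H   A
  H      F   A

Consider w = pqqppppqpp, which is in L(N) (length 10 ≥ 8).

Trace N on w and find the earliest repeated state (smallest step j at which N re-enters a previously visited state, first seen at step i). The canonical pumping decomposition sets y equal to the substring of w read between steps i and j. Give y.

q

Run of N on w = p q q p p p p q p p:
  step 0: A  (start)
  step 1: D  (read p: A→D)
  step 2: D  (read q: D→D)   ← first repeat (D seen earlier)
  step 3: D  (read q: D→D)
  step 4: G  (read p: D→G)
  step 5: H  (read p: G→H)
  step 6: F  (read p: H→F)
  step 7: E  (read p: F→E)
  step 8: C  (read q: E→C)
  step 9: A  (read p: C→A)
  step 10: D  (read p: A→D)

So i = 1, j = 2, giving x = w[0:1] = p, y = w[1:2] = q, z = w[2:10] = qppppqpp.
Check: |xy| = 2 ≤ 8 and |y| = 1 ≥ 1. Reading y takes N from D back to D, so every xyⁱz is accepted.
With |Q| = 8, pigeonhole forces a state repeat no later than step 8; the substring read between the first and second visits to that state can be pumped.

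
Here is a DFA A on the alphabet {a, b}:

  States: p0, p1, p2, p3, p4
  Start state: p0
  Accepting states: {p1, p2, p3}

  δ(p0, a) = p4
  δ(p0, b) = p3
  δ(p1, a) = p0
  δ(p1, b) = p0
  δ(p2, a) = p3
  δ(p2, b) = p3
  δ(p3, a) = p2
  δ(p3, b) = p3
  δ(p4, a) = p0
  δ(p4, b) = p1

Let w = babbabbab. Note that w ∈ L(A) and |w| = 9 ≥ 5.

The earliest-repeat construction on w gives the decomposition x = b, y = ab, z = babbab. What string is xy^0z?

xy⁰z = xz = b·babbab = bbabbab.
Reading y = ab takes A from p3 back to p3, so after x the machine is still in p3, and z then leads to the accepting state p3. Hence bbabbab ∈ L(A).

bbabbab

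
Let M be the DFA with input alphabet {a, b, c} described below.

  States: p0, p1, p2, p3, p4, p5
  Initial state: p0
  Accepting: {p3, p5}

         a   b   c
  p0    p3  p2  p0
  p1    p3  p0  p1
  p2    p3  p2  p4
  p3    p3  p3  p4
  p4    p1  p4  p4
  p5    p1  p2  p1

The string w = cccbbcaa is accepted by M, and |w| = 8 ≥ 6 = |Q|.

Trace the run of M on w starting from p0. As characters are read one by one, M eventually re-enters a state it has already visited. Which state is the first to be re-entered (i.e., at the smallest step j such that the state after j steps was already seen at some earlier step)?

Run of M on w = c c c b b c a a:
  step 0: p0  (start)
  step 1: p0  (read c: p0→p0)   ← first repeat (p0 seen earlier)
  step 2: p0  (read c: p0→p0)
  step 3: p0  (read c: p0→p0)
  step 4: p2  (read b: p0→p2)
  step 5: p2  (read b: p2→p2)
  step 6: p4  (read c: p2→p4)
  step 7: p1  (read a: p4→p1)
  step 8: p3  (read a: p1→p3)

The earliest repeat is at step j = 1: M is in p0, which it already visited at step i = 0.
With |Q| = 6, pigeonhole forces a state repeat no later than step 6; the substring read between the first and second visits to that state can be pumped.

p0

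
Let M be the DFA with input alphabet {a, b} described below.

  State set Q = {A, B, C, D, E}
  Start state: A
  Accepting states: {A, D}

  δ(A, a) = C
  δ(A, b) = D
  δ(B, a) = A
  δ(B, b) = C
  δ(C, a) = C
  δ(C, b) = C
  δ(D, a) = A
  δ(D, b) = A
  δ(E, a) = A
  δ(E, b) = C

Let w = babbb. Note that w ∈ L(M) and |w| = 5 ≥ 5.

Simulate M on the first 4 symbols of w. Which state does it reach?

State sequence: A -b-> D -a-> A -b-> D -b-> A

After reading 4 characters, M is in state A.

A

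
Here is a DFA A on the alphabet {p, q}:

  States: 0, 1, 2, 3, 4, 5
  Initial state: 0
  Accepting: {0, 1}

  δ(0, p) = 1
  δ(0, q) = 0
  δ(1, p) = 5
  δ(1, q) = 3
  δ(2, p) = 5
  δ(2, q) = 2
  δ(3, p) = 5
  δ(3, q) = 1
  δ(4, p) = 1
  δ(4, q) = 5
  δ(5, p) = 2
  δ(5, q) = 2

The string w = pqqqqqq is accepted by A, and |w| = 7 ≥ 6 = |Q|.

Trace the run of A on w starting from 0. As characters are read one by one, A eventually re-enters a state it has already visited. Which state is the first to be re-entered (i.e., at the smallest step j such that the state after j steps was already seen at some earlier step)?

1

Run of A on w = p q q q q q q:
  step 0: 0  (start)
  step 1: 1  (read p: 0→1)
  step 2: 3  (read q: 1→3)
  step 3: 1  (read q: 3→1)   ← first repeat (1 seen earlier)
  step 4: 3  (read q: 1→3)
  step 5: 1  (read q: 3→1)
  step 6: 3  (read q: 1→3)
  step 7: 1  (read q: 3→1)

The earliest repeat is at step j = 3: A is in 1, which it already visited at step i = 1.
Pumping length from the standard proof: p = 6 (the number of states). The repeated state found above gives |xy| = j ≤ 6 and |y| = j − i ≥ 1.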